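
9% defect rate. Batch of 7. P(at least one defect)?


P(all good) = (91/100)^7 = 51676101935731/100000000000000
P(≥1 defect) = 48323898064269/100000000000000

P = 48323898064269/100000000000000 ≈ 48.32%


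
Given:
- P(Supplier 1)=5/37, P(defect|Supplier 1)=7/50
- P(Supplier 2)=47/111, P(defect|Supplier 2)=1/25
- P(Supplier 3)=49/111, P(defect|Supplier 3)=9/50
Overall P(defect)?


P(B) = Σ P(B|Aᵢ)×P(Aᵢ)
  7/50×5/37 = 7/370
  1/25×47/111 = 47/2775
  9/50×49/111 = 147/1850
Sum = 64/555

P(defect) = 64/555 ≈ 11.53%


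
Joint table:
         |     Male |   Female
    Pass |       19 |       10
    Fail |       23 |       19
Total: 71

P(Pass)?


P(Pass) = (19+10)/71 = 29/71

P(Pass) = 29/71 ≈ 40.85%


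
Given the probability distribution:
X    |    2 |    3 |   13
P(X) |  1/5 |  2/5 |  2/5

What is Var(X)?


E[X] = 34/5
E[X²] = 72
Var(X) = E[X²] - (E[X])² = 72 - 1156/25 = 644/25

Var(X) = 644/25 ≈ 25.7600


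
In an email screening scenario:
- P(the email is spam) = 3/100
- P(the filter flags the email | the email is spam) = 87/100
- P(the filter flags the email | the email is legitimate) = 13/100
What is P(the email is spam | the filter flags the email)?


Using Bayes' theorem:
P(A|B) = P(B|A)·P(A) / P(B)

P(the filter flags the email) = 87/100 × 3/100 + 13/100 × 97/100
= 261/10000 + 1261/10000 = 761/5000

P(the email is spam|the filter flags the email) = (261/10000) / (761/5000) = 261/1522

P(the email is spam|the filter flags the email) = 261/1522 ≈ 17.15%


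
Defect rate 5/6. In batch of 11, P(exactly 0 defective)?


Binomial: P(X=0) = C(11,0)×p^0×(1-p)^11
= 1 × 1 × 1/362797056 = 1/362797056

P(X=0) = 1/362797056 ≈ 0.00%


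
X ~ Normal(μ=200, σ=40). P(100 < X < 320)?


z₁=(100-200)/40=-2.5, z₂=(320-200)/40=3.0
P = Φ(3.0) - Φ(-2.5) = 0.998650 - 0.006210 = 0.992440 ≈ 0.9924

P(100 < X < 320) ≈ 0.9924


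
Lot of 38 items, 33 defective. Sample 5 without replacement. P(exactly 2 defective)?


Hypergeometric: C(33,2)×C(5,3)/C(38,5)
= 528×10/501942 = 880/83657

P(X=2) = 880/83657 ≈ 1.05%


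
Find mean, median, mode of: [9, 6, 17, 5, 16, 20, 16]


Sorted: [5, 6, 9, 16, 16, 17, 20]
Mean = 89/7
Median = 16
Freq: {9: 1, 6: 1, 17: 1, 5: 1, 16: 2, 20: 1}
Mode: [16]

Mean=89/7, Median=16, Mode=16


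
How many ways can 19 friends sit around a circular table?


Circular arrangements of 19 distinct objects: fix one position to break rotational symmetry.
(n-1)! = 18! = 6402373705728000

6402373705728000


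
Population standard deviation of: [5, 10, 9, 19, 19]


Mean = 62/5
  (5-62/5)²=1369/25
  (10-62/5)²=144/25
  (9-62/5)²=289/25
  (19-62/5)²=1089/25
  (19-62/5)²=1089/25
Σ(x-μ)² = 796/5
σ² = (796/5)/5 = 796/25

σ = √(796/25) ≈ 5.6427


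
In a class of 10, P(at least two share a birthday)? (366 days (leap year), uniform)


P(all different) = Π(366-i)/366 for i=0..9
= 0.883355
P(match) = 1 - 0.883355 = 0.116645

P ≈ 0.1166 ≈ 11.66%


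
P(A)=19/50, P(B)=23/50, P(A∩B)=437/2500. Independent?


P(A)×P(B) = 437/2500
P(A∩B) = 437/2500
Equal ✓ → Independent

Yes, independent


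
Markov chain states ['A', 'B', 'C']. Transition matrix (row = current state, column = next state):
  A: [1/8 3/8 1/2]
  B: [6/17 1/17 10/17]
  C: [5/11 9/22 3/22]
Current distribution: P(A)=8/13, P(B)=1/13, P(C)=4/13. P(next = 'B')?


P(next=B) = Σᵢ P(now=i)×P(i→B)
= 8/13×3/8 + 1/13×1/17 + 4/13×9/22
= 3/13 + 1/221 + 18/143 = 878/2431

P = 878/2431 ≈ 0.3612


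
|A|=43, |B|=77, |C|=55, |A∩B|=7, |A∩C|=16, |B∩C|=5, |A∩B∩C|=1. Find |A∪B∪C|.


|A∪B∪C| = 43+77+55-7-16-5+1 = 148

|A∪B∪C| = 148


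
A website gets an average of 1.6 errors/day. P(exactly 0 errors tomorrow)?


Poisson(λ=1.6): P(X=0) = e^(-λ)×λ^k/k!
= e^(-1.6) × 1.6^0 / 0!
≈ 0.201896518 × 1 / 1 ≈ 0.201897

P(X=0) ≈ 0.201897 ≈ 20.19%


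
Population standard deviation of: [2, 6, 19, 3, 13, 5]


Mean = 48/6 = 8
  (2-8)²=36
  (6-8)²=4
  (19-8)²=121
  (3-8)²=25
  (13-8)²=25
  (5-8)²=9
Σ(x-μ)² = 220
σ² = 220/6 = 110/3

σ = √(110/3) ≈ 6.0553


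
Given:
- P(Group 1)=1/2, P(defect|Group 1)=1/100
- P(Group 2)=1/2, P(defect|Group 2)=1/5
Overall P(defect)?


P(B) = Σ P(B|Aᵢ)×P(Aᵢ)
  1/100×1/2 = 1/200
  1/5×1/2 = 1/10
Sum = 21/200

P(defect) = 21/200 ≈ 10.50%


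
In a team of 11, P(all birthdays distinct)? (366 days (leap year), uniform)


P(all different) = Π(366-i)/366 for i=0..10
= (366/366)×(365/366)×...×(356/366)
= 0.859219

P ≈ 0.8592 ≈ 85.92%


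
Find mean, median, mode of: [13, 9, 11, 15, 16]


Sorted: [9, 11, 13, 15, 16]
Mean = 64/5
Median = 13
Freq: {13: 1, 9: 1, 11: 1, 15: 1, 16: 1}
Mode: No mode

Mean=64/5, Median=13, Mode=No mode


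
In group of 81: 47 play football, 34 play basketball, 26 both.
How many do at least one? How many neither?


|A∪B| = 47+34-26 = 55
Neither = 81-55 = 26

At least one: 55; Neither: 26


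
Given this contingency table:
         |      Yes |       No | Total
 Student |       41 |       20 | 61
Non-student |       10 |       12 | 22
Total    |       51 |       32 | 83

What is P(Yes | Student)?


P(Yes | Student) = 41/(41+20) = 41/61

P(Yes|Student) = 41/61 ≈ 67.21%


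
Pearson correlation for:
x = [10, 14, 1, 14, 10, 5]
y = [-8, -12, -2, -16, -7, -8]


n=6, Σx=54, Σy=-53, Σxy=-584, Σx²=618, Σy²=581
r = (6×(-584) - 54×(-53))/√((6×618 - 54²)(6×581 - (-53)²))
= -642/√(792×677) = -642/√536184 ≈ -642/732.2459 ≈ -0.8768

r ≈ -0.8768


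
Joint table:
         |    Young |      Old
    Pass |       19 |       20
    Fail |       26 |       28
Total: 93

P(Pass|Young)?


P(Pass|Young) = 19/(19+26) = 19/45

P = 19/45 ≈ 42.22%


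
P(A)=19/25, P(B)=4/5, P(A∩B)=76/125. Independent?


P(A)×P(B) = 76/125
P(A∩B) = 76/125
Equal ✓ → Independent

Yes, independent


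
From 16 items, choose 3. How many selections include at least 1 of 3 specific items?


Complement: C(16,3) - C(13,3) = 560 - 286 = 274

274


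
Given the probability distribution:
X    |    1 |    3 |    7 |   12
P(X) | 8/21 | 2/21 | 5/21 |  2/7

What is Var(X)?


E[X] = 121/21
E[X²] = 1135/21
Var(X) = E[X²] - (E[X])² = 1135/21 - 14641/441 = 9194/441

Var(X) = 9194/441 ≈ 20.8481


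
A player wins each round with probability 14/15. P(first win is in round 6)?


Geometric: P(X=6) = (1-p)^(k-1)×p = (1/15)^5×14/15 = 14/11390625

P(X=6) = 14/11390625 ≈ 0.00%


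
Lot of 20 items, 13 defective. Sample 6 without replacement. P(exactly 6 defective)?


Hypergeometric: C(13,6)×C(7,0)/C(20,6)
= 1716×1/38760 = 143/3230

P(X=6) = 143/3230 ≈ 4.43%


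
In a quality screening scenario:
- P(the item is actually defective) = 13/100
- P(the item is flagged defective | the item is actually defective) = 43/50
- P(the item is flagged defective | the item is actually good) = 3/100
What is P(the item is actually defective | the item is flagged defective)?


Using Bayes' theorem:
P(A|B) = P(B|A)·P(A) / P(B)

P(the item is flagged defective) = 43/50 × 13/100 + 3/100 × 87/100
= 559/5000 + 261/10000 = 1379/10000

P(the item is actually defective|the item is flagged defective) = (559/5000) / (1379/10000) = 1118/1379

P(the item is actually defective|the item is flagged defective) = 1118/1379 ≈ 81.07%


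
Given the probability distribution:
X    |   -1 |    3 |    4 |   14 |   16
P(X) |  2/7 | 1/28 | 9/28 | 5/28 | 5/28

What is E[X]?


E[X] = Σ x·P(X=x)
= (-1)×(2/7) + (3)×(1/28) + (4)×(9/28) + (14)×(5/28) + (16)×(5/28)
= 181/28

E[X] = 181/28


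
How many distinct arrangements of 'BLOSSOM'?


Letters: 7, freq: {'B': 1, 'L': 1, 'O': 2, 'S': 2, 'M': 1}
7!/(1!×1!×2!×2!×1!) = 5040/4 = 1260

1260


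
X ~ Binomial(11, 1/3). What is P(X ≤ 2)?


P(X ≤ 2) = Σ P(X=i) for i=0..2
P(X=0) = 2048/177147
P(X=1) = 11264/177147
P(X=2) = 28160/177147
Sum = 512/2187

P(X ≤ 2) = 512/2187 ≈ 23.41%


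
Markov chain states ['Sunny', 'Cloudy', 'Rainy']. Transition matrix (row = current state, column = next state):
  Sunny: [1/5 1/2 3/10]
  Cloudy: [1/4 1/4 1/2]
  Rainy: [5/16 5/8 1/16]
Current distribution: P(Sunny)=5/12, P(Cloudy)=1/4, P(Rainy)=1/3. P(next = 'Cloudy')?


P(next=Cloudy) = Σᵢ P(now=i)×P(i→Cloudy)
= 5/12×1/2 + 1/4×1/4 + 1/3×5/8
= 5/24 + 1/16 + 5/24 = 23/48

P = 23/48 ≈ 0.4792


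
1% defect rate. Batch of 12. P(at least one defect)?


P(all good) = (99/100)^12 = 886384871716129280658801/1000000000000000000000000
P(≥1 defect) = 113615128283870719341199/1000000000000000000000000

P = 113615128283870719341199/1000000000000000000000000 ≈ 11.36%


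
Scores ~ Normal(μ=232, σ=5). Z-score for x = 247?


z = (x - μ)/σ = (247 - 232)/5 = 3.0

z = 3.0


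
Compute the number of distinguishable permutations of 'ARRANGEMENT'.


Letters: 11, freq: {'A': 2, 'R': 2, 'N': 2, 'G': 1, 'E': 2, 'M': 1, 'T': 1}
11!/(2!×2!×2!×1!×2!×1!×1!) = 39916800/16 = 2494800

2494800


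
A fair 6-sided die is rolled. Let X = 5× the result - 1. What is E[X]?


E[die] = (1+6)/2 = 7/2
E[X] = 5×7/2 - 1 = 33/2

E[X] = 33/2


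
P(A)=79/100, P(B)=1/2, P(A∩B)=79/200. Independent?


P(A)×P(B) = 79/200
P(A∩B) = 79/200
Equal ✓ → Independent

Yes, independent


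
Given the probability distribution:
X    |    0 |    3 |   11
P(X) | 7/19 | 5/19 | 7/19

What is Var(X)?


E[X] = 92/19
E[X²] = 892/19
Var(X) = E[X²] - (E[X])² = 892/19 - 8464/361 = 8484/361

Var(X) = 8484/361 ≈ 23.5014


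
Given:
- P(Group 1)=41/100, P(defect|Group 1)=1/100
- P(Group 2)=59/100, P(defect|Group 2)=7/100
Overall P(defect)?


P(B) = Σ P(B|Aᵢ)×P(Aᵢ)
  1/100×41/100 = 41/10000
  7/100×59/100 = 413/10000
Sum = 227/5000

P(defect) = 227/5000 ≈ 4.54%


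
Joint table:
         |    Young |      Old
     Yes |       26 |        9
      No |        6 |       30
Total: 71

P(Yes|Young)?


P(Yes|Young) = 26/(26+6) = 26/32 = 13/16

P = 13/16 ≈ 81.25%


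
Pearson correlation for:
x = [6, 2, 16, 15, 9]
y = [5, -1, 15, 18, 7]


n=5, Σx=48, Σy=44, Σxy=601, Σx²=602, Σy²=624
r = (5×601 - 48×44)/√((5×602 - 48²)(5×624 - 44²))
= 893/√(706×1184) = 893/√835904 ≈ 893/914.2779 ≈ 0.9767

r ≈ 0.9767


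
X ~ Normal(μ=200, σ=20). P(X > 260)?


z = (260-200)/20 = 3.0
P(X > 260) = 1 - P(Z ≤ 3.0) = 1 - 0.9987 = 0.0013

P(X > 260) ≈ 0.0013


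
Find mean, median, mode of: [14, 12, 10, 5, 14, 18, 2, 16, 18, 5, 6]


Sorted: [2, 5, 5, 6, 10, 12, 14, 14, 16, 18, 18]
Mean = 120/11
Median = 12
Freq: {14: 2, 12: 1, 10: 1, 5: 2, 18: 2, 2: 1, 16: 1, 6: 1}
Mode: [5, 14, 18]

Mean=120/11, Median=12, Mode=[5, 14, 18]


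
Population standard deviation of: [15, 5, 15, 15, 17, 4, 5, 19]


Mean = 95/8
  (15-95/8)²=625/64
  (5-95/8)²=3025/64
  (15-95/8)²=625/64
  (15-95/8)²=625/64
  (17-95/8)²=1681/64
  (4-95/8)²=3969/64
  (5-95/8)²=3025/64
  (19-95/8)²=3249/64
Σ(x-μ)² = 2103/8
σ² = (2103/8)/8 = 2103/64

σ = √(2103/64) ≈ 5.7323


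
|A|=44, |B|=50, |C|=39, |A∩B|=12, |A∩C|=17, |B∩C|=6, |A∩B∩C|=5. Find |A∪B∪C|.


|A∪B∪C| = 44+50+39-12-17-6+5 = 103

|A∪B∪C| = 103


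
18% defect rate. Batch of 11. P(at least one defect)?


P(all good) = (41/50)^11 = 550329031716248441/4882812500000000000
P(≥1 defect) = 4332483468283751559/4882812500000000000

P = 4332483468283751559/4882812500000000000 ≈ 88.73%


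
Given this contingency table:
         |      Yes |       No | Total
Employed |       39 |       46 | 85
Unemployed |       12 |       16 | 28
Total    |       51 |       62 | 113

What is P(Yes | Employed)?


P(Yes | Employed) = 39/(39+46) = 39/85

P(Yes|Employed) = 39/85 ≈ 45.88%


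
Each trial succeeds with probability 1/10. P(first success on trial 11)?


Geometric: P(X=11) = (1-p)^(k-1)×p = (9/10)^10×1/10 = 3486784401/100000000000

P(X=11) = 3486784401/100000000000 ≈ 3.49%


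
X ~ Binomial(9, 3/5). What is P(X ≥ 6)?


P(X ≥ 6) = Σ P(X=i) for i=6..9
P(X=6) = 489888/1953125
P(X=7) = 314928/1953125
P(X=8) = 118098/1953125
P(X=9) = 19683/1953125
Sum = 942597/1953125

P(X ≥ 6) = 942597/1953125 ≈ 48.26%


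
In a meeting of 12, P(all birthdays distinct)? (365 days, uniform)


P(all different) = Π(365-i)/365 for i=0..11
= (365/365)×(364/365)×...×(354/365)
= 0.832975

P ≈ 0.8330 ≈ 83.30%


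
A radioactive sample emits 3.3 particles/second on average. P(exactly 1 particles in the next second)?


Poisson(λ=3.3): P(X=1) = e^(-λ)×λ^k/k!
= e^(-3.3) × 3.3^1 / 1!
≈ 0.0368831674 × 3.3 / 1 ≈ 0.121714

P(X=1) ≈ 0.121714 ≈ 12.17%


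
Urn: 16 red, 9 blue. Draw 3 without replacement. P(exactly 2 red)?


Hypergeometric: C(16,2)×C(9,1)/C(25,3)
= 120×9/2300 = 54/115

P(X=2) = 54/115 ≈ 46.96%


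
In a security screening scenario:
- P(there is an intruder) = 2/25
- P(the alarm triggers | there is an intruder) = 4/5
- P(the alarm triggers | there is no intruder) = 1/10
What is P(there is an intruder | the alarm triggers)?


Using Bayes' theorem:
P(A|B) = P(B|A)·P(A) / P(B)

P(the alarm triggers) = 4/5 × 2/25 + 1/10 × 23/25
= 8/125 + 23/250 = 39/250

P(there is an intruder|the alarm triggers) = (8/125) / (39/250) = 16/39

P(there is an intruder|the alarm triggers) = 16/39 ≈ 41.03%


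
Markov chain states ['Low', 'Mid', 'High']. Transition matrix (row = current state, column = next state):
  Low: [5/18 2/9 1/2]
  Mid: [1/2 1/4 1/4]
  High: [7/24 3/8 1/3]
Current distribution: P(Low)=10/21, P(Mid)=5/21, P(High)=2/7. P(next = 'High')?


P(next=High) = Σᵢ P(now=i)×P(i→High)
= 10/21×1/2 + 5/21×1/4 + 2/7×1/3
= 5/21 + 5/84 + 2/21 = 11/28

P = 11/28 ≈ 0.3929


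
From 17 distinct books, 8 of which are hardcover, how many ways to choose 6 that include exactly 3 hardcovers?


Choose 3 of the 8 hardcovers and 3 of the other 9 books:
C(8,3)×C(9,3) = 56×84 = 4704

4704


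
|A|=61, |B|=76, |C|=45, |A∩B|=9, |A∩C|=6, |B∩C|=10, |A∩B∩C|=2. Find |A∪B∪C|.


|A∪B∪C| = 61+76+45-9-6-10+2 = 159

|A∪B∪C| = 159


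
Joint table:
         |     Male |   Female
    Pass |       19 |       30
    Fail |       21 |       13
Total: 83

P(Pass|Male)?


P(Pass|Male) = 19/(19+21) = 19/40

P = 19/40 ≈ 47.50%


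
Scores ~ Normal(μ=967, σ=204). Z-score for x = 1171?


z = (x - μ)/σ = (1171 - 967)/204 = 1.0

z = 1.0


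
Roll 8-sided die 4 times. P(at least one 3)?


P(no 3)^4 = (7/8)^4 = 2401/4096
P(≥1) = 1 - 2401/4096 = 1695/4096

P = 1695/4096 ≈ 41.38%


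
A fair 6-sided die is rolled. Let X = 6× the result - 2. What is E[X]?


E[die] = (1+6)/2 = 7/2
E[X] = 6×7/2 - 2 = 19

E[X] = 19


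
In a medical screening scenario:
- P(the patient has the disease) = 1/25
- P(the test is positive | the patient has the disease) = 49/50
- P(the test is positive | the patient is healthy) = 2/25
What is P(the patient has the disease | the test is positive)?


Using Bayes' theorem:
P(A|B) = P(B|A)·P(A) / P(B)

P(the test is positive) = 49/50 × 1/25 + 2/25 × 24/25
= 49/1250 + 48/625 = 29/250

P(the patient has the disease|the test is positive) = (49/1250) / (29/250) = 49/145

P(the patient has the disease|the test is positive) = 49/145 ≈ 33.79%


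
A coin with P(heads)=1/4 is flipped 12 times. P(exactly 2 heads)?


Binomial: P(X=2) = C(12,2)×p^2×(1-p)^10
= 66 × 1/16 × 59049/1048576 = 1948617/8388608

P(X=2) = 1948617/8388608 ≈ 23.23%


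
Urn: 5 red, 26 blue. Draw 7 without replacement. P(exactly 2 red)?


Hypergeometric: C(5,2)×C(26,5)/C(31,7)
= 10×65780/2629575 = 2024/8091

P(X=2) = 2024/8091 ≈ 25.02%


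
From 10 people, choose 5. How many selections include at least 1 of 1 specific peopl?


Complement: C(10,5) - C(9,5) = 252 - 126 = 126

126


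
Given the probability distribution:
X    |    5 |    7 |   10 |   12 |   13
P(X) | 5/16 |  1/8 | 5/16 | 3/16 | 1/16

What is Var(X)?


E[X] = 69/8
E[X²] = 331/4
Var(X) = E[X²] - (E[X])² = 331/4 - 4761/64 = 535/64

Var(X) = 535/64 ≈ 8.3594


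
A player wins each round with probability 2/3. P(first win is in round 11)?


Geometric: P(X=11) = (1-p)^(k-1)×p = (1/3)^10×2/3 = 2/177147

P(X=11) = 2/177147 ≈ 0.00%


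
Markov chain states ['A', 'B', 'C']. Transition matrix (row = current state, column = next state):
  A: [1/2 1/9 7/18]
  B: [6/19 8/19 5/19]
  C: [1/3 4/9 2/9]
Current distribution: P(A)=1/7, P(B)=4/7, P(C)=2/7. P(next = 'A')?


P(next=A) = Σᵢ P(now=i)×P(i→A)
= 1/7×1/2 + 4/7×6/19 + 2/7×1/3
= 1/14 + 24/133 + 2/21 = 277/798

P = 277/798 ≈ 0.3471


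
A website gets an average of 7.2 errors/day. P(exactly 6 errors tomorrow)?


Poisson(λ=7.2): P(X=6) = e^(-λ)×λ^k/k!
= e^(-7.2) × 7.2^6 / 6!
≈ 0.0007465858084 × 139314.069504 / 720 ≈ 0.144458

P(X=6) ≈ 0.144458 ≈ 14.45%


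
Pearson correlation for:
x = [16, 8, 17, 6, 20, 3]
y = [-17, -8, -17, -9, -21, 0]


n=6, Σx=70, Σy=-72, Σxy=-1099, Σx²=1054, Σy²=1164
r = (6×(-1099) - 70×(-72))/√((6×1054 - 70²)(6×1164 - (-72)²))
= -1554/√(1424×1800) = -1554/√2563200 ≈ -1554/1600.9997 ≈ -0.9706

r ≈ -0.9706


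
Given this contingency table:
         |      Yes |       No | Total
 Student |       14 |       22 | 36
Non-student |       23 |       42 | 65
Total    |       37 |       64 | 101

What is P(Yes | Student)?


P(Yes | Student) = 14/(14+22) = 14/36 = 7/18

P(Yes|Student) = 7/18 ≈ 38.89%


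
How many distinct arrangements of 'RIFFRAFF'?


Letters: 8, freq: {'R': 2, 'I': 1, 'F': 4, 'A': 1}
8!/(2!×1!×4!×1!) = 40320/48 = 840

840


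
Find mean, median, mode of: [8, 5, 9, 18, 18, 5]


Sorted: [5, 5, 8, 9, 18, 18]
Mean = 63/6 = 21/2
Median = 17/2
Freq: {8: 1, 5: 2, 9: 1, 18: 2}
Mode: [5, 18]

Mean=21/2, Median=17/2, Mode=[5, 18]


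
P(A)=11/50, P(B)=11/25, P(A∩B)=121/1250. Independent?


P(A)×P(B) = 121/1250
P(A∩B) = 121/1250
Equal ✓ → Independent

Yes, independent


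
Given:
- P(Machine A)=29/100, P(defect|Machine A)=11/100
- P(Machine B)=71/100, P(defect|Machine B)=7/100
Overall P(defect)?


P(B) = Σ P(B|Aᵢ)×P(Aᵢ)
  11/100×29/100 = 319/10000
  7/100×71/100 = 497/10000
Sum = 51/625

P(defect) = 51/625 ≈ 8.16%


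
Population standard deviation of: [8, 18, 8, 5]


Mean = 39/4
  (8-39/4)²=49/16
  (18-39/4)²=1089/16
  (8-39/4)²=49/16
  (5-39/4)²=361/16
Σ(x-μ)² = 387/4
σ² = (387/4)/4 = 387/16

σ = √(387/16) ≈ 4.9181


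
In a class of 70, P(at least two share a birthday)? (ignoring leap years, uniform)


P(all different) = Π(365-i)/365 for i=0..69
= 0.000840
P(match) = 1 - 0.000840 = 0.999160

P ≈ 0.9992 ≈ 99.92%


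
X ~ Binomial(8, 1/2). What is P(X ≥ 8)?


P(X ≥ 8) = Σ P(X=i) for i=8..8
P(X=8) = 1/256
Sum = 1/256

P(X ≥ 8) = 1/256 ≈ 0.39%


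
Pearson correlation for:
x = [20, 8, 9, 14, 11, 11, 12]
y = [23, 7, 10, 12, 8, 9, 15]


n=7, Σx=85, Σy=84, Σxy=1141, Σx²=1127, Σy²=1192
r = (7×1141 - 85×84)/√((7×1127 - 85²)(7×1192 - 84²))
= 847/√(664×1288) = 847/√855232 ≈ 847/924.7875 ≈ 0.9159

r ≈ 0.9159


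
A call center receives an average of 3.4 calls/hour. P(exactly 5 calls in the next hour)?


Poisson(λ=3.4): P(X=5) = e^(-λ)×λ^k/k!
= e^(-3.4) × 3.4^5 / 5!
≈ 0.03337326996 × 454.35424 / 120 ≈ 0.126361

P(X=5) ≈ 0.126361 ≈ 12.64%


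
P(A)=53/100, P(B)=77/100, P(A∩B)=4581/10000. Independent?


P(A)×P(B) = 4081/10000
P(A∩B) = 4581/10000
Not equal → NOT independent

No, not independent


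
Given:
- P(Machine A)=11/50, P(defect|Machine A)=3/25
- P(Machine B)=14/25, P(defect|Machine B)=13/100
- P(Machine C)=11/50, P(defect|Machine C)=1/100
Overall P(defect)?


P(B) = Σ P(B|Aᵢ)×P(Aᵢ)
  3/25×11/50 = 33/1250
  13/100×14/25 = 91/1250
  1/100×11/50 = 11/5000
Sum = 507/5000

P(defect) = 507/5000 ≈ 10.14%


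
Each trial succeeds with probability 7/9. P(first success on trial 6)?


Geometric: P(X=6) = (1-p)^(k-1)×p = (2/9)^5×7/9 = 224/531441

P(X=6) = 224/531441 ≈ 0.04%


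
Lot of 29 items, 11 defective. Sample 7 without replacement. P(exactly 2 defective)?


Hypergeometric: C(11,2)×C(18,5)/C(29,7)
= 55×8568/1560780 = 2618/8671

P(X=2) = 2618/8671 ≈ 30.19%


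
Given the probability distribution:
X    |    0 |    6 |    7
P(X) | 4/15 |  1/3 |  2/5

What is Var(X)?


E[X] = 24/5
E[X²] = 158/5
Var(X) = E[X²] - (E[X])² = 158/5 - 576/25 = 214/25

Var(X) = 214/25 ≈ 8.5600


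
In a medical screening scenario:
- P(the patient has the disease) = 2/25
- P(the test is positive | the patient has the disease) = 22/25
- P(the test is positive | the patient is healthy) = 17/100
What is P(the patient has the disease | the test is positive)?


Using Bayes' theorem:
P(A|B) = P(B|A)·P(A) / P(B)

P(the test is positive) = 22/25 × 2/25 + 17/100 × 23/25
= 44/625 + 391/2500 = 567/2500

P(the patient has the disease|the test is positive) = (44/625) / (567/2500) = 176/567

P(the patient has the disease|the test is positive) = 176/567 ≈ 31.04%


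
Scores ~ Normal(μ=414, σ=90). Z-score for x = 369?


z = (x - μ)/σ = (369 - 414)/90 = -0.5

z = -0.5


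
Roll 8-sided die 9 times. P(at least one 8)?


P(no 8)^9 = (7/8)^9 = 40353607/134217728
P(≥1) = 1 - 40353607/134217728 = 93864121/134217728

P = 93864121/134217728 ≈ 69.93%


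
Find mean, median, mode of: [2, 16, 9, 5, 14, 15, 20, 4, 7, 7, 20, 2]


Sorted: [2, 2, 4, 5, 7, 7, 9, 14, 15, 16, 20, 20]
Mean = 121/12
Median = 8
Freq: {2: 2, 16: 1, 9: 1, 5: 1, 14: 1, 15: 1, 20: 2, 4: 1, 7: 2}
Mode: [2, 7, 20]

Mean=121/12, Median=8, Mode=[2, 7, 20]


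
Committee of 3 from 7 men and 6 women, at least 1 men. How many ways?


Count by #men:
  1M,2W: C(7,1)×C(6,2)=105
  2M,1W: C(7,2)×C(6,1)=126
  3M,0W: C(7,3)×C(6,0)=35
Total = 266

266


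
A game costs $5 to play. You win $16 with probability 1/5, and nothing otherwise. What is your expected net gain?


E[gain] = (16-5)×1/5 + (-5)×4/5
= 11/5 - 4 = -9/5

Expected net gain = $-9/5 ≈ $-1.80


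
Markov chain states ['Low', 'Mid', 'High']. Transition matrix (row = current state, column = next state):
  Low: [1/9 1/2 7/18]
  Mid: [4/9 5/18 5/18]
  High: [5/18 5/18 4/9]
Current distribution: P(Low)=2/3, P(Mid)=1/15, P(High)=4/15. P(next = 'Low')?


P(next=Low) = Σᵢ P(now=i)×P(i→Low)
= 2/3×1/9 + 1/15×4/9 + 4/15×5/18
= 2/27 + 4/135 + 2/27 = 8/45

P = 8/45 ≈ 0.1778


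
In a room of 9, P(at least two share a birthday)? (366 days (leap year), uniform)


P(all different) = Π(366-i)/366 for i=0..8
= 0.905624
P(match) = 1 - 0.905624 = 0.094376

P ≈ 0.0944 ≈ 9.44%


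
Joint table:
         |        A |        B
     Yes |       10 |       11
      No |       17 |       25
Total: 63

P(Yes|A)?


P(Yes|A) = 10/(10+17) = 10/27

P = 10/27 ≈ 37.04%


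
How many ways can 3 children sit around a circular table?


Circular arrangements of 3 distinct objects: fix one position to break rotational symmetry.
(n-1)! = 2! = 2

2


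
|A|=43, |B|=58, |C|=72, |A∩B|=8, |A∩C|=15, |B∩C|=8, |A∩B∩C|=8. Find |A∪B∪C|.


|A∪B∪C| = 43+58+72-8-15-8+8 = 150

|A∪B∪C| = 150


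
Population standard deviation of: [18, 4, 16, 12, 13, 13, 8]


Mean = 84/7 = 12
  (18-12)²=36
  (4-12)²=64
  (16-12)²=16
  (12-12)²=0
  (13-12)²=1
  (13-12)²=1
  (8-12)²=16
Σ(x-μ)² = 134
σ² = 134/7

σ = √(134/7) ≈ 4.3753


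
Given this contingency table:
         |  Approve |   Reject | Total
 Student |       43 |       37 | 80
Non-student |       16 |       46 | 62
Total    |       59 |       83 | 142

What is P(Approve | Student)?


P(Approve | Student) = 43/(43+37) = 43/80

P(Approve|Student) = 43/80 ≈ 53.75%


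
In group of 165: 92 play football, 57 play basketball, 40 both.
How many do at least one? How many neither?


|A∪B| = 92+57-40 = 109
Neither = 165-109 = 56

At least one: 109; Neither: 56


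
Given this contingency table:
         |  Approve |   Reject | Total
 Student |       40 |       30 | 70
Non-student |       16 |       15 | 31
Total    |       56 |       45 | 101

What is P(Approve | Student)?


P(Approve | Student) = 40/(40+30) = 40/70 = 4/7

P(Approve|Student) = 4/7 ≈ 57.14%


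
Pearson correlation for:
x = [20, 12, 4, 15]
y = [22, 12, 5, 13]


n=4, Σx=51, Σy=52, Σxy=799, Σx²=785, Σy²=822
r = (4×799 - 51×52)/√((4×785 - 51²)(4×822 - 52²))
= 544/√(539×584) = 544/√314776 ≈ 544/561.0490 ≈ 0.9696

r ≈ 0.9696


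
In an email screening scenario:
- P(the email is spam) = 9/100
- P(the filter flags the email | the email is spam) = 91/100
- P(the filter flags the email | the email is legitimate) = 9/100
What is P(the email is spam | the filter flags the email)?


Using Bayes' theorem:
P(A|B) = P(B|A)·P(A) / P(B)

P(the filter flags the email) = 91/100 × 9/100 + 9/100 × 91/100
= 819/10000 + 819/10000 = 819/5000

P(the email is spam|the filter flags the email) = (819/10000) / (819/5000) = 1/2

P(the email is spam|the filter flags the email) = 1/2 ≈ 50.00%


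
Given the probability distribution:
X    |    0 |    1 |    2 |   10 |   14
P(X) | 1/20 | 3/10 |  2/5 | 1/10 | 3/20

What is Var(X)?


E[X] = 21/5
E[X²] = 413/10
Var(X) = E[X²] - (E[X])² = 413/10 - 441/25 = 1183/50

Var(X) = 1183/50 ≈ 23.6600


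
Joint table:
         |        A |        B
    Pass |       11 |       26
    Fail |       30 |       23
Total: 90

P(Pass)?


P(Pass) = (11+26)/90 = 37/90

P(Pass) = 37/90 ≈ 41.11%


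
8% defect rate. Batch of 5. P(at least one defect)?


P(all good) = (23/25)^5 = 6436343/9765625
P(≥1 defect) = 3329282/9765625

P = 3329282/9765625 ≈ 34.09%


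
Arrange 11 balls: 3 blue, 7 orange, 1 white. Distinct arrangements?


11!/(3!×7!×1!) = 1320

1320


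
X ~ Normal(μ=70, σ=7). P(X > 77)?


z = (77-70)/7 = 1.0
P(X > 77) = 1 - P(Z ≤ 1.0) = 1 - 0.8413 = 0.1587

P(X > 77) ≈ 0.1587


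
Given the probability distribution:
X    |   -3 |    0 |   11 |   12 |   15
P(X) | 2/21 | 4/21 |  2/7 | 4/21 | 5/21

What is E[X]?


E[X] = Σ x·P(X=x)
= (-3)×(2/21) + (0)×(4/21) + (11)×(2/7) + (12)×(4/21) + (15)×(5/21)
= 61/7

E[X] = 61/7


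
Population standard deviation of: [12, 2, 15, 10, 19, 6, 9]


Mean = 73/7
  (12-73/7)²=121/49
  (2-73/7)²=3481/49
  (15-73/7)²=1024/49
  (10-73/7)²=9/49
  (19-73/7)²=3600/49
  (6-73/7)²=961/49
  (9-73/7)²=100/49
Σ(x-μ)² = 1328/7
σ² = (1328/7)/7 = 1328/49

σ = √(1328/49) ≈ 5.2060


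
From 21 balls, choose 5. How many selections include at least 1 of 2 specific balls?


Complement: C(21,5) - C(19,5) = 20349 - 11628 = 8721

8721


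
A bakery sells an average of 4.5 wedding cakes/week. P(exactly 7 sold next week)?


Poisson(λ=4.5): P(X=7) = e^(-λ)×λ^k/k!
= e^(-4.5) × 4.5^7 / 7!
≈ 0.01110899654 × 37366.9453125 / 5040 ≈ 0.082363

P(X=7) ≈ 0.082363 ≈ 8.24%


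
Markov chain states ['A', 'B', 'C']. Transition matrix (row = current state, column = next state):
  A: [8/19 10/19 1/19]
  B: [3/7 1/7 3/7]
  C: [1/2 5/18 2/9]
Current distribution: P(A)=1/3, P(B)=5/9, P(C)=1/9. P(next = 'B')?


P(next=B) = Σᵢ P(now=i)×P(i→B)
= 1/3×10/19 + 5/9×1/7 + 1/9×5/18
= 10/57 + 5/63 + 5/162 = 6155/21546

P = 6155/21546 ≈ 0.2857


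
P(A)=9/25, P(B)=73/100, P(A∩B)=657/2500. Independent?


P(A)×P(B) = 657/2500
P(A∩B) = 657/2500
Equal ✓ → Independent

Yes, independent


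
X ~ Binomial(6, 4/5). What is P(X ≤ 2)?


P(X ≤ 2) = Σ P(X=i) for i=0..2
P(X=0) = 1/15625
P(X=1) = 24/15625
P(X=2) = 48/3125
Sum = 53/3125

P(X ≤ 2) = 53/3125 ≈ 1.70%


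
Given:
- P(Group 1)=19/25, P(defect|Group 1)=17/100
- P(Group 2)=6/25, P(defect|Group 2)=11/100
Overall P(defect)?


P(B) = Σ P(B|Aᵢ)×P(Aᵢ)
  17/100×19/25 = 323/2500
  11/100×6/25 = 33/1250
Sum = 389/2500

P(defect) = 389/2500 ≈ 15.56%


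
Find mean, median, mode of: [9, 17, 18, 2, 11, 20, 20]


Sorted: [2, 9, 11, 17, 18, 20, 20]
Mean = 97/7
Median = 17
Freq: {9: 1, 17: 1, 18: 1, 2: 1, 11: 1, 20: 2}
Mode: [20]

Mean=97/7, Median=17, Mode=20


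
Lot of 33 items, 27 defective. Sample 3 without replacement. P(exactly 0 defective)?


Hypergeometric: C(27,0)×C(6,3)/C(33,3)
= 1×20/5456 = 5/1364

P(X=0) = 5/1364 ≈ 0.37%


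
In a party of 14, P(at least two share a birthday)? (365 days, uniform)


P(all different) = Π(365-i)/365 for i=0..13
= 0.776897
P(match) = 1 - 0.776897 = 0.223103

P ≈ 0.2231 ≈ 22.31%


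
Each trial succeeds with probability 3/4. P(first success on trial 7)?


Geometric: P(X=7) = (1-p)^(k-1)×p = (1/4)^6×3/4 = 3/16384

P(X=7) = 3/16384 ≈ 0.02%


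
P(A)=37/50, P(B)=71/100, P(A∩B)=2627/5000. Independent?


P(A)×P(B) = 2627/5000
P(A∩B) = 2627/5000
Equal ✓ → Independent

Yes, independent


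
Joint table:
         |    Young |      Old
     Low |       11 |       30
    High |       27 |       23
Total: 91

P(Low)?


P(Low) = (11+30)/91 = 41/91

P(Low) = 41/91 ≈ 45.05%


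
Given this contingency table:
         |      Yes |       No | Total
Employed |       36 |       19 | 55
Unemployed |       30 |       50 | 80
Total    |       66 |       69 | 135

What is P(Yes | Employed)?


P(Yes | Employed) = 36/(36+19) = 36/55

P(Yes|Employed) = 36/55 ≈ 65.45%


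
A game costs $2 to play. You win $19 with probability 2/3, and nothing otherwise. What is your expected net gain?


E[gain] = (19-2)×2/3 + (-2)×1/3
= 34/3 - 2/3 = 32/3

Expected net gain = $32/3 ≈ $10.67


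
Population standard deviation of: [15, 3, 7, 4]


Mean = 29/4
  (15-29/4)²=961/16
  (3-29/4)²=289/16
  (7-29/4)²=1/16
  (4-29/4)²=169/16
Σ(x-μ)² = 355/4
σ² = (355/4)/4 = 355/16

σ = √(355/16) ≈ 4.7104


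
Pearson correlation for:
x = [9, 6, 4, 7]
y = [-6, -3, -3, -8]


n=4, Σx=26, Σy=-20, Σxy=-140, Σx²=182, Σy²=118
r = (4×(-140) - 26×(-20))/√((4×182 - 26²)(4×118 - (-20)²))
= -40/√(52×72) = -40/√3744 ≈ -40/61.1882 ≈ -0.6537

r ≈ -0.6537


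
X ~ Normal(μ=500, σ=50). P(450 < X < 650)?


z₁=(450-500)/50=-1.0, z₂=(650-500)/50=3.0
P = Φ(3.0) - Φ(-1.0) = 0.998650 - 0.158655 = 0.839995 ≈ 0.8400

P(450 < X < 650) ≈ 0.8400


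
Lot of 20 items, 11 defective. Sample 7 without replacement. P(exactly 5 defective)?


Hypergeometric: C(11,5)×C(9,2)/C(20,7)
= 462×36/77520 = 693/3230

P(X=5) = 693/3230 ≈ 21.46%


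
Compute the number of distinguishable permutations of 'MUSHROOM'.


Letters: 8, freq: {'M': 2, 'U': 1, 'S': 1, 'H': 1, 'R': 1, 'O': 2}
8!/(2!×1!×1!×1!×1!×2!) = 40320/4 = 10080

10080


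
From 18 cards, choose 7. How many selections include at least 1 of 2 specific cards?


Complement: C(18,7) - C(16,7) = 31824 - 11440 = 20384

20384


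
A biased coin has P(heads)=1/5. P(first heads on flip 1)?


Geometric: P(X=1) = (1-p)^(k-1)×p = (4/5)^0×1/5 = 1/5

P(X=1) = 1/5 ≈ 20.00%


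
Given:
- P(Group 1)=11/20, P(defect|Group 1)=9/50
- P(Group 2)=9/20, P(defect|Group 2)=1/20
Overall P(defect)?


P(B) = Σ P(B|Aᵢ)×P(Aᵢ)
  9/50×11/20 = 99/1000
  1/20×9/20 = 9/400
Sum = 243/2000

P(defect) = 243/2000 ≈ 12.15%


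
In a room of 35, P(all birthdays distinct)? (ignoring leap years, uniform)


P(all different) = Π(365-i)/365 for i=0..34
= (365/365)×(364/365)×...×(331/365)
= 0.185617

P ≈ 0.1856 ≈ 18.56%


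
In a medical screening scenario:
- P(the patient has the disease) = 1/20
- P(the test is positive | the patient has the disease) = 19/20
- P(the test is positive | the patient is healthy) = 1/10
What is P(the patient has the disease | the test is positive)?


Using Bayes' theorem:
P(A|B) = P(B|A)·P(A) / P(B)

P(the test is positive) = 19/20 × 1/20 + 1/10 × 19/20
= 19/400 + 19/200 = 57/400

P(the patient has the disease|the test is positive) = (19/400) / (57/400) = 1/3

P(the patient has the disease|the test is positive) = 1/3 ≈ 33.33%


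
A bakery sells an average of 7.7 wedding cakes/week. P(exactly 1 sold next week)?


Poisson(λ=7.7): P(X=1) = e^(-λ)×λ^k/k!
= e^(-7.7) × 7.7^1 / 1!
≈ 0.0004528271829 × 7.7 / 1 ≈ 0.003487

P(X=1) ≈ 0.003487 ≈ 0.35%


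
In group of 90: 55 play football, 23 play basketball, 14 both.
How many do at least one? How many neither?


|A∪B| = 55+23-14 = 64
Neither = 90-64 = 26

At least one: 64; Neither: 26


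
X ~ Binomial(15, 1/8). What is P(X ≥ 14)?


P(X ≥ 14) = Σ P(X=i) for i=14..15
P(X=14) = 105/35184372088832
P(X=15) = 1/35184372088832
Sum = 53/17592186044416

P(X ≥ 14) = 53/17592186044416 ≈ 0.00%


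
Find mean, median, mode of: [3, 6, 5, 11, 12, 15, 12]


Sorted: [3, 5, 6, 11, 12, 12, 15]
Mean = 64/7
Median = 11
Freq: {3: 1, 6: 1, 5: 1, 11: 1, 12: 2, 15: 1}
Mode: [12]

Mean=64/7, Median=11, Mode=12


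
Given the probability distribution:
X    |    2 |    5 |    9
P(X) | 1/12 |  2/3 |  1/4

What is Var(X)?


E[X] = 23/4
E[X²] = 149/4
Var(X) = E[X²] - (E[X])² = 149/4 - 529/16 = 67/16

Var(X) = 67/16 ≈ 4.1875


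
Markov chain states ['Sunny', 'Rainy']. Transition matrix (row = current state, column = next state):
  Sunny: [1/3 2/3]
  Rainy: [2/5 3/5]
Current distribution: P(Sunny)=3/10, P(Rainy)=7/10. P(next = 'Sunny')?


P(next=Sunny) = Σᵢ P(now=i)×P(i→Sunny)
= 3/10×1/3 + 7/10×2/5
= 1/10 + 7/25 = 19/50

P = 19/50 ≈ 0.3800


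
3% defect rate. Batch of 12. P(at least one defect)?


P(all good) = (97/100)^12 = 693842360995438000295041/1000000000000000000000000
P(≥1 defect) = 306157639004561999704959/1000000000000000000000000

P = 306157639004561999704959/1000000000000000000000000 ≈ 30.62%


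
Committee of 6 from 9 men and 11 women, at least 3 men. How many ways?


Count by #men:
  3M,3W: C(9,3)×C(11,3)=13860
  4M,2W: C(9,4)×C(11,2)=6930
  5M,1W: C(9,5)×C(11,1)=1386
  6M,0W: C(9,6)×C(11,0)=84
Total = 22260

22260


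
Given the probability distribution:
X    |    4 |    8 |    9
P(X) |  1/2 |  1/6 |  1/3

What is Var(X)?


E[X] = 19/3
E[X²] = 137/3
Var(X) = E[X²] - (E[X])² = 137/3 - 361/9 = 50/9

Var(X) = 50/9 ≈ 5.5556


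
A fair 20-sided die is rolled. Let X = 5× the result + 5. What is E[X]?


E[die] = (1+20)/2 = 21/2
E[X] = 5×21/2 + 5 = 115/2

E[X] = 115/2


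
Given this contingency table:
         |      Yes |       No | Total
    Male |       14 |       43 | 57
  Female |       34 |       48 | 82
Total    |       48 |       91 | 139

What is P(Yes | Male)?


P(Yes | Male) = 14/(14+43) = 14/57

P(Yes|Male) = 14/57 ≈ 24.56%


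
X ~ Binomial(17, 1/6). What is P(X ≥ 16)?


P(X ≥ 16) = Σ P(X=i) for i=16..17
P(X=16) = 85/16926659444736
P(X=17) = 1/16926659444736
Sum = 43/8463329722368

P(X ≥ 16) = 43/8463329722368 ≈ 0.00%


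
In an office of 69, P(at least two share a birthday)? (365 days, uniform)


P(all different) = Π(365-i)/365 for i=0..68
= 0.001036
P(match) = 1 - 0.001036 = 0.998964

P ≈ 0.9990 ≈ 99.90%


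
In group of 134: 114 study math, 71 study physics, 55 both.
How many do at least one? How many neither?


|A∪B| = 114+71-55 = 130
Neither = 134-130 = 4

At least one: 130; Neither: 4


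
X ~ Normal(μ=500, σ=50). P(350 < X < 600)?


z₁=(350-500)/50=-3.0, z₂=(600-500)/50=2.0
P = Φ(2.0) - Φ(-3.0) = 0.977250 - 0.001350 = 0.975900 ≈ 0.9759

P(350 < X < 600) ≈ 0.9759


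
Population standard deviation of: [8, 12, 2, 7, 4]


Mean = 33/5
  (8-33/5)²=49/25
  (12-33/5)²=729/25
  (2-33/5)²=529/25
  (7-33/5)²=4/25
  (4-33/5)²=169/25
Σ(x-μ)² = 296/5
σ² = (296/5)/5 = 296/25

σ = √(296/25) ≈ 3.4409


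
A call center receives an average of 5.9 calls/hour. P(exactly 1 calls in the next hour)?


Poisson(λ=5.9): P(X=1) = e^(-λ)×λ^k/k!
= e^(-5.9) × 5.9^1 / 1!
≈ 0.002739444819 × 5.9 / 1 ≈ 0.016163

P(X=1) ≈ 0.016163 ≈ 1.62%


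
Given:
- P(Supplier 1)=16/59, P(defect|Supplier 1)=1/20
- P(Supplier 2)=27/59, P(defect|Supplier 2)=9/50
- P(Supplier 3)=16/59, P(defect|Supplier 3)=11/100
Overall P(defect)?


P(B) = Σ P(B|Aᵢ)×P(Aᵢ)
  1/20×16/59 = 4/295
  9/50×27/59 = 243/2950
  11/100×16/59 = 44/1475
Sum = 371/2950

P(defect) = 371/2950 ≈ 12.58%


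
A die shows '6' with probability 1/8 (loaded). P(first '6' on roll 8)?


Geometric: P(X=8) = (1-p)^(k-1)×p = (7/8)^7×1/8 = 823543/16777216

P(X=8) = 823543/16777216 ≈ 4.91%


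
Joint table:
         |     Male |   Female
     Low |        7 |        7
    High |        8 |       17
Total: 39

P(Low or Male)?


P(Low∨Male) = P(Low) + P(Male) - P(Low∧Male)
= (14 + 15 - 7)/39 = 22/39

P = 22/39 ≈ 56.41%


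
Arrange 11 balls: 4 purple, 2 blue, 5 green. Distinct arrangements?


11!/(4!×2!×5!) = 6930

6930


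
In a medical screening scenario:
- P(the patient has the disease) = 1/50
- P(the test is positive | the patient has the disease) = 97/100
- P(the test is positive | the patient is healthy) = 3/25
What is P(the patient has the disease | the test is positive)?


Using Bayes' theorem:
P(A|B) = P(B|A)·P(A) / P(B)

P(the test is positive) = 97/100 × 1/50 + 3/25 × 49/50
= 97/5000 + 147/1250 = 137/1000

P(the patient has the disease|the test is positive) = (97/5000) / (137/1000) = 97/685

P(the patient has the disease|the test is positive) = 97/685 ≈ 14.16%


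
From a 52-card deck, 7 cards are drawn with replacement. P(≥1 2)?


P(not a 2) = 48/52 = 12/13
P(none in 7 draws) = (12/13)^7 = 35831808/62748517
P(≥1 2) = 1 - 35831808/62748517 = 26916709/62748517

P = 26916709/62748517 ≈ 42.90%


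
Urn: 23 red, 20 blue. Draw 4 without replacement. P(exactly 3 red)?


Hypergeometric: C(23,3)×C(20,1)/C(43,4)
= 1771×20/123410 = 506/1763

P(X=3) = 506/1763 ≈ 28.70%


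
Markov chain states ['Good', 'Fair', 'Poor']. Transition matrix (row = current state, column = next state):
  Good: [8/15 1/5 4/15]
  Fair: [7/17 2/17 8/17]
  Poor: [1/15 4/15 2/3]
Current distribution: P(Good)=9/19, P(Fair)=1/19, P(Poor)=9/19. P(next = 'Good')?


P(next=Good) = Σᵢ P(now=i)×P(i→Good)
= 9/19×8/15 + 1/19×7/17 + 9/19×1/15
= 24/95 + 7/323 + 3/95 = 26/85

P = 26/85 ≈ 0.3059


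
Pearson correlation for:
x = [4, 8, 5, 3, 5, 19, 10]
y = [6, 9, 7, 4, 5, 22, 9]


n=7, Σx=54, Σy=62, Σxy=676, Σx²=600, Σy²=772
r = (7×676 - 54×62)/√((7×600 - 54²)(7×772 - 62²))
= 1384/√(1284×1560) = 1384/√2003040 ≈ 1384/1415.2880 ≈ 0.9779

r ≈ 0.9779


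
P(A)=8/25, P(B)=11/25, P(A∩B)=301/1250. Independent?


P(A)×P(B) = 88/625
P(A∩B) = 301/1250
Not equal → NOT independent

No, not independent


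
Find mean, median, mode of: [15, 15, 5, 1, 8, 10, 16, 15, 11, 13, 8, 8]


Sorted: [1, 5, 8, 8, 8, 10, 11, 13, 15, 15, 15, 16]
Mean = 125/12
Median = 21/2
Freq: {15: 3, 5: 1, 1: 1, 8: 3, 10: 1, 16: 1, 11: 1, 13: 1}
Mode: [8, 15]

Mean=125/12, Median=21/2, Mode=[8, 15]


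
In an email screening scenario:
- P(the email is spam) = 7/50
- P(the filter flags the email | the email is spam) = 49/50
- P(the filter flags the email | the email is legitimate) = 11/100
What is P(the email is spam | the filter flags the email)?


Using Bayes' theorem:
P(A|B) = P(B|A)·P(A) / P(B)

P(the filter flags the email) = 49/50 × 7/50 + 11/100 × 43/50
= 343/2500 + 473/5000 = 1159/5000

P(the email is spam|the filter flags the email) = (343/2500) / (1159/5000) = 686/1159

P(the email is spam|the filter flags the email) = 686/1159 ≈ 59.19%


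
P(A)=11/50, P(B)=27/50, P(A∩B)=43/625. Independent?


P(A)×P(B) = 297/2500
P(A∩B) = 43/625
Not equal → NOT independent

No, not independent


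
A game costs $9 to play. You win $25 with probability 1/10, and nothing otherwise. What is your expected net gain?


E[gain] = (25-9)×1/10 + (-9)×9/10
= 8/5 - 81/10 = -13/2

Expected net gain = $-13/2 ≈ $-6.50
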